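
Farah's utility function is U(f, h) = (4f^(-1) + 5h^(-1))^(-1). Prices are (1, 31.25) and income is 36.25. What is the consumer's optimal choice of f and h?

For CES with ρ = -1, MRS = (4/5)·(h/f)^2.
Tangency: set MRS = p_f/p_h = 1/31.25 = 4/125.
So (h/f)^2 = 1/25; taking the square root, h/f = 0.2, i.e. h = 0.2·f.
Substitute into the budget 1·f + 31.25·h = 36.25: 7.25·f = 36.25, so f* = 5 and h* = 0.2·5 = 1.

f* = 5, h* = 1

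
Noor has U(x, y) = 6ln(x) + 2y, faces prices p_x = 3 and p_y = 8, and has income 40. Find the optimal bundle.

MU_x = 6/x, MU_y = 2.
MRS = 6/x ÷ 2.
Tangency: set MRS = p_x/p_y = 3/8 = 0.375.
MRS depends only on x: 3/x = 0.375 ⇒ x* = 3/0.375 = 8.
From the budget, 8·y = 40 − 3·8 = 16, so y* = 2.

x* = 8, y* = 2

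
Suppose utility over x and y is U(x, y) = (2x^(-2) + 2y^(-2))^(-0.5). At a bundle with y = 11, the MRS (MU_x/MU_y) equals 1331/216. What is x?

For CES with ρ = -2, MRS = (y/x)^3.
Setting (11/x)^3 = 1331/216 gives 11/x = 11/6 and x = 6.

x = 6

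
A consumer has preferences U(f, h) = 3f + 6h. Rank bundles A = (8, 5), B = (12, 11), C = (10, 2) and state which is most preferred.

Evaluate utility at each bundle:
U(A) = 54.
U(B) = 102.
U(C) = 42.
Highest utility is B, so B ≻ A ≻ C.

Bundle B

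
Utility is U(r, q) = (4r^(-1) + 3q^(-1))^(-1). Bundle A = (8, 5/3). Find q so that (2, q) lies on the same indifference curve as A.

q = 10

U depends on (r, q) only through S = 4r^(-1) + 3q^(-1), so equal utility means equal S. At (8, 5/3): S = 2.3.
With r = 2: 4·2^(-1) = 2, so 3q^(-1) = 2.3 − 2 = 0.3, i.e. q^(-1) = 0.1.
Hence q = 1/0.1 = 10.
Check: U(2, 10) = 0.4348.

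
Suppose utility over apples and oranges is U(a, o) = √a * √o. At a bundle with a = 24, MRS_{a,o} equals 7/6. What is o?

o = 28

MU_a = 0.5·a^(-0.5)·√o and MU_o = 0.5·√a·o^(-0.5).
MRS = MU_a/MU_o = o/a.
Substitute a = 24: MRS = o/24. Setting o/24 = 7/6 gives o = (7/6)·24 = 28.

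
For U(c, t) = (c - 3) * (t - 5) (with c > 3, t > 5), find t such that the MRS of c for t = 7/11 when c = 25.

t = 19

MU_c = (t−5), MU_t = (c−3).
MRS = (t−5)/(c−3).
Substitute c = 25: MRS = (t − 5)/22. Setting this equal to 7/11 gives t − 5 = (7/11)·22 = 14, so t = 19.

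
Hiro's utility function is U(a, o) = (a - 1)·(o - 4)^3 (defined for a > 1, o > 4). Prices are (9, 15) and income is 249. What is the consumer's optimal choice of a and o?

MU_a = (o−4)^3, MU_o = 3·(a−1)·(o−4)^2.
MRS = (1/3)·(o−4)/(a−1).
Tangency: set MRS = p_a/p_o = 9/15 = 0.6.
So (1/3)·(o − 4)/(a − 1) = 0.6, i.e. (o − 4) = 1.8·(a − 1).
Rewrite the budget in excess-of-subsistence terms: 9·(a − 1) + 15·(o − 4) = 249 − 9·1 − 15·4 = 180.
Substituting, 36·(a − 1) = 180, so a − 1 = 5 and a* = 6.
Then o − 4 = 1.8·5 = 9, so o* = 13.

a* = 6, o* = 13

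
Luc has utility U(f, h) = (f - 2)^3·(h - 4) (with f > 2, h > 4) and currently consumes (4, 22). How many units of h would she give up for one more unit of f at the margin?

MU_f = 3·(f−2)^2·(h−4), MU_h = (f−2)^3.
MRS = (3/1)·(h−4)/(f−2).
At (4, 22): MRS = 27.
The indifference curve has slope −27 at this bundle.

MRS = 27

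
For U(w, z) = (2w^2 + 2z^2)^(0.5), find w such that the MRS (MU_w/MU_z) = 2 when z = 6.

w = 12

For CES with ρ = 2, MRS = (z/w)^(-1).
Setting (6/w)^(-1) = 2 gives 6/w = 0.5 and w = 12.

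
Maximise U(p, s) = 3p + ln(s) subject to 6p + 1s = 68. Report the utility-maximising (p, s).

MU_p = 3, MU_s = 1/s.
MRS = 3 ÷ (1/s).
Tangency: set MRS = p_p/p_s = 6/1 = 6.
MRS depends only on s: 3·s = 6 ⇒ s* = 6/3 = 2.
From the budget, 6·p = 68 − 1·2 = 66, so p* = 11.

p* = 11, s* = 2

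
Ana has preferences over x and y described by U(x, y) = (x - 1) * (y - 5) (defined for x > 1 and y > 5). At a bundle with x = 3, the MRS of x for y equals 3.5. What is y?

y = 12

MU_x = (y−5), MU_y = (x−1).
MRS = (y−5)/(x−1).
Substitute x = 3: MRS = (y − 5)/2. Setting this equal to 3.5 gives y − 5 = 3.5·2 = 7, so y = 12.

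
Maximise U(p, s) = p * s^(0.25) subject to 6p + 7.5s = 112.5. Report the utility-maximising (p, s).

p* = 15, s* = 3

MU_p = s^(0.25) and MU_s = 0.25·p·s^(-0.75).
MRS = MU_p/MU_s = (4)·s/p.
Tangency: set MRS = p_p/p_s = 6/7.5 = 0.8.
So (4)·s/p = 0.8, i.e. s = 0.2·p.
Substitute into the budget 6·p + 7.5·s = 112.5: 7.5·p = 112.5, so p* = 15.
Then s* = 0.2·15 = 3.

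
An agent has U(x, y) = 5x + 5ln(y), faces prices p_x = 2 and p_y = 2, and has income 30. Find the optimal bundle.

MU_x = 5, MU_y = 5/y.
MRS = 5 ÷ (5/y).
Tangency: set MRS = p_x/p_y = 2/2 = 1.
MRS depends only on y: y = 1 ⇒ y* = 1.
From the budget, 2·x = 30 − 2·1 = 28, so x* = 14.

x* = 14, y* = 1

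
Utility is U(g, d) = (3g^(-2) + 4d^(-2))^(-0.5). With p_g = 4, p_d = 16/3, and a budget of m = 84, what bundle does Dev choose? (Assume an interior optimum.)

For CES with ρ = -2, MRS = (3/4)·(d/g)^3.
Tangency: set MRS = p_g/p_d = 4/(16/3) = 0.75.
So (d/g)^3 = 1; taking the cube root, d/g = 1, i.e. d = g.
Substitute into the budget 4·g + (16/3)·d = 84: (28/3)·g = 84, so g* = 9 and d* = 9.

g* = 9, d* = 9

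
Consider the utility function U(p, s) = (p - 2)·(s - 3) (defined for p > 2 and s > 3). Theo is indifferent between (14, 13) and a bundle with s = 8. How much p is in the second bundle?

U(14, 13) = 120.
Set U(p, 8) = 120 and solve.
With s = 8: (8 − 3) = 5, so (p − 2) = 120/5 = 24.
So p = 2 + 24 = 26.
Check: U(26, 8) = 120.

p = 26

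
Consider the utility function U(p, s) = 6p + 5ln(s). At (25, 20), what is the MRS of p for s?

MU_p = 6, MU_s = 5/s.
MRS = 6 ÷ (5/s).
At (25, 20): MRS = 24.
The indifference curve has slope −24 at this bundle.

MRS = 24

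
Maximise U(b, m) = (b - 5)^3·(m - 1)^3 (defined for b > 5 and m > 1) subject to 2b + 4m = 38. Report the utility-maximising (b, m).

b* = 11, m* = 4

MU_b = 3·(b−5)^2·(m−1)^3, MU_m = 3·(b−5)^3·(m−1)^2.
MRS = (m−1)/(b−5).
Tangency: set MRS = p_b/p_m = 2/4 = 0.5.
So (m − 1)/(b − 5) = 0.5, i.e. (m − 1) = 0.5·(b − 5).
Rewrite the budget in excess-of-subsistence terms: 2·(b − 5) + 4·(m − 1) = 38 − 2·5 − 4·1 = 24.
Substituting, 4·(b − 5) = 24, so b − 5 = 6 and b* = 11.
Then m − 1 = 0.5·6 = 3, so m* = 4.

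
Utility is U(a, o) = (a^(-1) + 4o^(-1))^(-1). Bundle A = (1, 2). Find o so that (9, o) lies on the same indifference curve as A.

o = 18/13

U depends on (a, o) only through S = a^(-1) + 4o^(-1), so equal utility means equal S. At (1, 2): S = 3.
With a = 9: 9^(-1) = 1/9, so 4o^(-1) = 3 − 1/9 = 26/9, i.e. o^(-1) = 13/18.
Hence o = 1/(13/18) = 18/13.
Check: U(9, 18/13) = 0.3333.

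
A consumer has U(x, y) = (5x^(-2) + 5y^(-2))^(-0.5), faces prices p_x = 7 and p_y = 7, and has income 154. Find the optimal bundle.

x* = 11, y* = 11

For CES with ρ = -2, MRS = (y/x)^3.
Tangency: set MRS = p_x/p_y = 7/7 = 1.
So (y/x)^3 = 1; taking the cube root, y/x = 1, i.e. y = x.
Substitute into the budget 7·x + 7·y = 154: 14·x = 154, so x* = 11 and y* = 11.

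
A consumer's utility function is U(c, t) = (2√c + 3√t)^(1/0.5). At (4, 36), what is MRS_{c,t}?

For CES with ρ = 0.5, MRS = (2/3)·√(t/c).
At (4, 36): MRS = 2.
That is, one extra unit of c is worth 2 units of t at the margin.

MRS = 2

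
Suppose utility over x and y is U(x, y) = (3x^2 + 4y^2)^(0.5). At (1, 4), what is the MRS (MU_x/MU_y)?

MRS = 3/16

For CES with ρ = 2, MRS = (3/4)·(y/x)^(-1).
At (1, 4): MRS = 3/16.
So at (1, 4) the consumer would give up 3/16 units of y for one more unit of x.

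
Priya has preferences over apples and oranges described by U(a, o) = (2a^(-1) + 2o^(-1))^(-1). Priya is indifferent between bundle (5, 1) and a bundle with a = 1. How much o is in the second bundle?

U depends on (a, o) only through S = 2a^(-1) + 2o^(-1), so equal utility means equal S. At (5, 1): S = 2.4.
With a = 1: 2·1^(-1) = 2, so 2o^(-1) = 2.4 − 2 = 0.4, i.e. o^(-1) = 0.2.
Hence o = 1/0.2 = 5.
Check: U(1, 5) = 0.4167.

o = 5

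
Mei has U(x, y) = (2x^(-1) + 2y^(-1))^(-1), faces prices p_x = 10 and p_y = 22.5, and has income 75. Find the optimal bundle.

For CES with ρ = -1, MRS = (y/x)^2.
Tangency: set MRS = p_x/p_y = 10/22.5 = 4/9.
So (y/x)^2 = 4/9; taking the square root, y/x = 2/3, i.e. y = (2/3)·x.
Substitute into the budget 10·x + 22.5·y = 75: 25·x = 75, so x* = 3 and y* = (2/3)·3 = 2.

x* = 3, y* = 2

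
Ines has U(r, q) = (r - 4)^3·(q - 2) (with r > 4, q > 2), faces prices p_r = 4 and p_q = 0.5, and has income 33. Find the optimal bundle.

MU_r = 3·(r−4)^2·(q−2), MU_q = (r−4)^3.
MRS = (3/1)·(q−2)/(r−4).
Tangency: set MRS = p_r/p_q = 4/0.5 = 8.
So (3/1)·(q − 2)/(r − 4) = 8, i.e. (q − 2) = (8/3)·(r − 4).
Rewrite the budget in excess-of-subsistence terms: 4·(r − 4) + 0.5·(q − 2) = 33 − 4·4 − 0.5·2 = 16.
Substituting, (16/3)·(r − 4) = 16, so r − 4 = 3 and r* = 7.
Then q − 2 = (8/3)·3 = 8, so q* = 10.

r* = 7, q* = 10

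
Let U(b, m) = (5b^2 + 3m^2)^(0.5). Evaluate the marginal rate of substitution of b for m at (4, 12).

MRS = 5/9

For CES with ρ = 2, MRS = (5/3)·(m/b)^(-1).
At (4, 12): MRS = 5/9.
So at (4, 12) the consumer would give up 5/9 units of m for one more unit of b.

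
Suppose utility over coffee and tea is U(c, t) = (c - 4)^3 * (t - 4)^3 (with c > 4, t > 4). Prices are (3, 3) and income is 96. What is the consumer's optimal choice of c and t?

MU_c = 3·(c−4)^2·(t−4)^3, MU_t = 3·(c−4)^3·(t−4)^2.
MRS = (t−4)/(c−4).
Tangency: set MRS = p_c/p_t = 3/3 = 1.
So (t − 4)/(c − 4) = 1, i.e. (t − 4) = (c − 4).
Rewrite the budget in excess-of-subsistence terms: 3·(c − 4) + 3·(t − 4) = 96 − 3·4 − 3·4 = 72.
Substituting, 6·(c − 4) = 72, so c − 4 = 12 and c* = 16.
Then t − 4 = 12, so t* = 16.

c* = 16, t* = 16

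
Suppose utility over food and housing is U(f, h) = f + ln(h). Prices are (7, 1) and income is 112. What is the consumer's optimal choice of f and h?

f* = 15, h* = 7

MU_f = 1, MU_h = 1/h.
MRS = 1 ÷ (1/h).
Tangency: set MRS = p_f/p_h = 7/1 = 7.
MRS depends only on h: h = 7 ⇒ h* = 7.
From the budget, 7·f = 112 − 1·7 = 105, so f* = 15.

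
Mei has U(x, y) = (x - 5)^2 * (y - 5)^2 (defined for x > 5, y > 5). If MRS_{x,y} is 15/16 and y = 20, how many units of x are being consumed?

x = 21

MU_x = 2·(x−5)·(y−5)^2, MU_y = 2·(x−5)^2·(y−5).
MRS = (y−5)/(x−5).
Substitute y = 20: MRS = 15/(x − 5). Setting this equal to 15/16 gives x − 5 = 15/(15/16) = 16, so x = 21.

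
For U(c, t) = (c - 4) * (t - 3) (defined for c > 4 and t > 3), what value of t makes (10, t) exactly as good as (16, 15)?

U(16, 15) = 144.
Set U(10, t) = 144 and solve.
With c = 10: (10 − 4) = 6, so (t − 3) = 144/6 = 24.
So t = 3 + 24 = 27.
Check: U(10, 27) = 144.

t = 27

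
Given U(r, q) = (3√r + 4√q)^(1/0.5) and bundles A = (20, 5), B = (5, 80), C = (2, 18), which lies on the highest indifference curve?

Evaluate utility at each bundle:
U(A) = 500.000.
U(B) = 1805.000.
U(C) = 450.000.
Highest utility is B, so B ≻ A ≻ C.

Bundle B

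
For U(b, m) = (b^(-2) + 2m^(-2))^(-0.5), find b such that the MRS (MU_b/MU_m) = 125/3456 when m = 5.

b = 12

For CES with ρ = -2, MRS = (1/2)·(m/b)^3.
Setting (1/2)·(5/b)^3 = 125/3456 gives (5/b)^3 = 125/1728, so 5/b = 5/12 and b = 12.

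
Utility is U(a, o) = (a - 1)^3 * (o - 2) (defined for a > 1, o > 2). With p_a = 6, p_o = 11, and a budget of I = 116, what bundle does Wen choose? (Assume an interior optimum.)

a* = 12, o* = 4

MU_a = 3·(a−1)^2·(o−2), MU_o = (a−1)^3.
MRS = (3/1)·(o−2)/(a−1).
Tangency: set MRS = p_a/p_o = 6/11.
So (3/1)·(o − 2)/(a − 1) = 6/11, i.e. (o − 2) = (2/11)·(a − 1).
Rewrite the budget in excess-of-subsistence terms: 6·(a − 1) + 11·(o − 2) = 116 − 6·1 − 11·2 = 88.
Substituting, 8·(a − 1) = 88, so a − 1 = 11 and a* = 12.
Then o − 2 = (2/11)·11 = 2, so o* = 4.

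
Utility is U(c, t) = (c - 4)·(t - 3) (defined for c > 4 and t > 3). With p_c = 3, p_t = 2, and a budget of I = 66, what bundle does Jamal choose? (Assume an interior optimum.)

c* = 12, t* = 15

MU_c = (t−3), MU_t = (c−4).
MRS = (t−3)/(c−4).
Tangency: set MRS = p_c/p_t = 3/2 = 1.5.
So (t − 3)/(c − 4) = 1.5, i.e. (t − 3) = 1.5·(c − 4).
Rewrite the budget in excess-of-subsistence terms: 3·(c − 4) + 2·(t − 3) = 66 − 3·4 − 2·3 = 48.
Substituting, 6·(c − 4) = 48, so c − 4 = 8 and c* = 12.
Then t − 3 = 1.5·8 = 12, so t* = 15.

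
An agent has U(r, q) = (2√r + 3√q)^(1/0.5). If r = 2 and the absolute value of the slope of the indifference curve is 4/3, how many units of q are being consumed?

For CES with ρ = 0.5, MRS = (2/3)·√(q/r).
Setting (2/3)·√(q/2) = 4/3 gives √(q/2) = 2, so q/2 = 4 and q = 8.

q = 8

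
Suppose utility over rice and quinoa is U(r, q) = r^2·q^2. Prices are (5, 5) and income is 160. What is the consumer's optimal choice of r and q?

r* = 16, q* = 16

MU_r = 2·r·q^2 and MU_q = 2·r^2·q.
MRS = MU_r/MU_q = q/r.
Tangency: set MRS = p_r/p_q = 5/5 = 1.
So q/r = 1, i.e. q = r.
Substitute into the budget 5·r + 5·q = 160: 10·r = 160, so r* = 16.
Then q* = 16.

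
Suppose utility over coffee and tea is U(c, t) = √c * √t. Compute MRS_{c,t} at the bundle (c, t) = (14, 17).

MU_c = 0.5·c^(-0.5)·√t and MU_t = 0.5·√c·t^(-0.5).
MRS = MU_c/MU_t = t/c.
At (14, 17): MRS = 17/14.
The indifference curve has slope −17/14 at this bundle.

MRS = 17/14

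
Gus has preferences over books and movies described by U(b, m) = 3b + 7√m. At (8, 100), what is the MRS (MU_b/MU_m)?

MRS = 60/7

MU_b = 3, MU_m = 7/(2√m).
MRS = 3 ÷ (7/(2√m)).
At (8, 100): MRS = 60/7.
That is, one extra unit of b is worth 60/7 units of m at the margin.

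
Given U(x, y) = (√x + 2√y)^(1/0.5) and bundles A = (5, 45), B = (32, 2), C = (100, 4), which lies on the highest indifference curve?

Evaluate utility at each bundle:
U(A) = 245.000.
U(B) = 72.000.
U(C) = 196.000.
Highest utility is A, so A ≻ C ≻ B.

Bundle A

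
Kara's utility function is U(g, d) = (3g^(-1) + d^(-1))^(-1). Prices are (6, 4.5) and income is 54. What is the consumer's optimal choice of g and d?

For CES with ρ = -1, MRS = (3/1)·(d/g)^2.
Tangency: set MRS = p_g/p_d = 6/4.5 = 4/3.
So (d/g)^2 = 4/9; taking the square root, d/g = 2/3, i.e. d = (2/3)·g.
Substitute into the budget 6·g + 4.5·d = 54: 9·g = 54, so g* = 6 and d* = (2/3)·6 = 4.

g* = 6, d* = 4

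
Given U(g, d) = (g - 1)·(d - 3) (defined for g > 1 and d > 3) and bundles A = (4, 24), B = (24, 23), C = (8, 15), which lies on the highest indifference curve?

Evaluate utility at each bundle:
U(A) = 63.
U(B) = 460.
U(C) = 84.
Highest utility is B, so B ≻ C ≻ A.

Bundle B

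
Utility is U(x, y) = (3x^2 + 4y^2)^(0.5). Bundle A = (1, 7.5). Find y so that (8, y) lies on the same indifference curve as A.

U depends on (x, y) only through S = 3x^2 + 4y^2, so equal utility means equal S. At (1, 7.5): S = 228.
With x = 8: 3·8^2 = 192, so 4y^2 = 228 − 192 = 36, i.e. y^2 = 9.
Hence y = √9 = 3.
Check: U(8, 3) = 15.0997.

y = 3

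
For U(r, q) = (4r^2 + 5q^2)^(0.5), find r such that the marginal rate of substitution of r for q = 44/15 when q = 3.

r = 11

For CES with ρ = 2, MRS = (4/5)·(q/r)^(-1).
Setting (4/5)·(3/r)^(-1) = 44/15 gives (3/r)^(-1) = 11/3, so 3/r = 3/11 and r = 11.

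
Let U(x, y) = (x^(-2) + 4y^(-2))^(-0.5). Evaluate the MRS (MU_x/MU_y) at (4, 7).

For CES with ρ = -2, MRS = (1/4)·(y/x)^3.
At (4, 7): MRS = 343/256.
The indifference curve has slope −343/256 at this bundle.

MRS = 343/256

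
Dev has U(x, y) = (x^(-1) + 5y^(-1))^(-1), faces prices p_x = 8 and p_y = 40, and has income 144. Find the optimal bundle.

x* = 3, y* = 3

For CES with ρ = -1, MRS = (1/5)·(y/x)^2.
Tangency: set MRS = p_x/p_y = 8/40 = 0.2.
So (y/x)^2 = 1; taking the square root, y/x = 1, i.e. y = x.
Substitute into the budget 8·x + 40·y = 144: 48·x = 144, so x* = 3 and y* = 3.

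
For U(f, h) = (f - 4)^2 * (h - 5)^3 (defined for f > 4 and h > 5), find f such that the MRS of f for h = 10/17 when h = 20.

MU_f = 2·(f−4)·(h−5)^3, MU_h = 3·(f−4)^2·(h−5)^2.
MRS = (2/3)·(h−5)/(f−4).
Substitute h = 20: MRS = 10/(f − 4). Setting this equal to 10/17 gives f − 4 = 10/(10/17) = 17, so f = 21.

f = 21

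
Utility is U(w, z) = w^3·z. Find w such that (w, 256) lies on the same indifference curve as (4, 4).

w = 1

U(4, 4) = 256.
Set U(w, 256) = 256 and solve.
With z = 256: w^3 = 256/256 = 1; taking the cube root, w = 1.
Check: U(1, 256) = 256.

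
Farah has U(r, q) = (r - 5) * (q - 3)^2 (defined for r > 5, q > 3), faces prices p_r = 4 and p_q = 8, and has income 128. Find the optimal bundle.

r* = 12, q* = 10

MU_r = (q−3)^2, MU_q = 2·(r−5)·(q−3).
MRS = (1/2)·(q−3)/(r−5).
Tangency: set MRS = p_r/p_q = 4/8 = 0.5.
So (1/2)·(q − 3)/(r − 5) = 0.5, i.e. (q − 3) = (r − 5).
Rewrite the budget in excess-of-subsistence terms: 4·(r − 5) + 8·(q − 3) = 128 − 4·5 − 8·3 = 84.
Substituting, 12·(r − 5) = 84, so r − 5 = 7 and r* = 12.
Then q − 3 = 7, so q* = 10.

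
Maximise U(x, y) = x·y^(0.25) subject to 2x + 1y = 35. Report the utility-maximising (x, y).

MU_x = y^(0.25) and MU_y = 0.25·x·y^(-0.75).
MRS = MU_x/MU_y = (4)·y/x.
Tangency: set MRS = p_x/p_y = 2/1 = 2.
So (4)·y/x = 2, i.e. y = 0.5·x.
Substitute into the budget 2·x + 1·y = 35: 2.5·x = 35, so x* = 14.
Then y* = 0.5·14 = 7.

x* = 14, y* = 7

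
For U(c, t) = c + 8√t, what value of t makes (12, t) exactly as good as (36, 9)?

t = 36

U(36, 9) = 60.
Set U(12, t) = 60 and solve.
With c = 12: 8√t = 60 − 12 = 48, so √t = 6 and t = 36.
Check: U(12, 36) = 60.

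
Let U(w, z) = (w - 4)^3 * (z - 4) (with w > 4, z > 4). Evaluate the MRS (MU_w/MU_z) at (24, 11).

MU_w = 3·(w−4)^2·(z−4), MU_z = (w−4)^3.
MRS = (3/1)·(z−4)/(w−4).
At (24, 11): MRS = 1.05.
So at (24, 11) the consumer would give up 1.05 units of z for one more unit of w.

MRS = 1.05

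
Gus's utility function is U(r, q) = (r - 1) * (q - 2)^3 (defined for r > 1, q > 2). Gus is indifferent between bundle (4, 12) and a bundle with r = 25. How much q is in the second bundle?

q = 7

U(4, 12) = 3000.
Set U(25, q) = 3000 and solve.
With r = 25: (25 − 1) = 24, so (q − 2)^3 = 3000/24 = 125.
Taking the cube root (with q > 2): q − 2 = 5, so q = 7.
Check: U(25, 7) = 3000.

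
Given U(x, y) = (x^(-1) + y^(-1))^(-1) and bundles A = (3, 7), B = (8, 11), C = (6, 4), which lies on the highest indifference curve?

Bundle B

Evaluate utility at each bundle:
U(A) = 2.100.
U(B) = 4.632.
U(C) = 2.400.
Highest utility is B, so B ≻ C ≻ A.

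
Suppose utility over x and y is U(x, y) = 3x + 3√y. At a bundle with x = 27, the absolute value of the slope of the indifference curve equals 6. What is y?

MU_x = 3, MU_y = 3/(2√y).
MRS = 3 ÷ (3/(2√y)).
MRS depends only on y: 2·√y = 6 ⇒ √y = 6/2 = 3 ⇒ y = 9.

y = 9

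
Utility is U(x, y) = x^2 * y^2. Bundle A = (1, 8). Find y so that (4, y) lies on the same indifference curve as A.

U(1, 8) = 64.
Set U(4, y) = 64 and solve.
With x = 4: 4^2 = 16, so y^2 = 64/16 = 4; taking the square root, y = 2.
Check: U(4, 2) = 64.

y = 2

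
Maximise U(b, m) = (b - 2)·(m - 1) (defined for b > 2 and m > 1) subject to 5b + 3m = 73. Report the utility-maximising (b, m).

MU_b = (m−1), MU_m = (b−2).
MRS = (m−1)/(b−2).
Tangency: set MRS = p_b/p_m = 5/3.
So (m − 1)/(b − 2) = 5/3, i.e. (m − 1) = (5/3)·(b − 2).
Rewrite the budget in excess-of-subsistence terms: 5·(b − 2) + 3·(m − 1) = 73 − 5·2 − 3·1 = 60.
Substituting, 10·(b − 2) = 60, so b − 2 = 6 and b* = 8.
Then m − 1 = (5/3)·6 = 10, so m* = 11.

b* = 8, m* = 11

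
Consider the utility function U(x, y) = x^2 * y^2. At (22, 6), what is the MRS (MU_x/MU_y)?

MU_x = 2·x·y^2 and MU_y = 2·x^2·y.
MRS = MU_x/MU_y = y/x.
At (22, 6): MRS = 3/11.
That is, one extra unit of x is worth 3/11 units of y at the margin.

MRS = 3/11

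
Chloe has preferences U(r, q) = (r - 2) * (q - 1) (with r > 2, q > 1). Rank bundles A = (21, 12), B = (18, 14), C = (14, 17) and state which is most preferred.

Evaluate utility at each bundle:
U(A) = 209.
U(B) = 208.
U(C) = 192.
Highest utility is A, so A ≻ B ≻ C.

Bundle A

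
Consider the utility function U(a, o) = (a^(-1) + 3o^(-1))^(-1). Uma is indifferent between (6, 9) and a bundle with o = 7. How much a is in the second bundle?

a = 14

U depends on (a, o) only through S = a^(-1) + 3o^(-1), so equal utility means equal S. At (6, 9): S = 0.5.
With o = 7: 3·7^(-1) = 3/7, so a^(-1) = 0.5 − 3/7 = 1/14.
Hence a = 1/(1/14) = 14.
Check: U(14, 7) = 2.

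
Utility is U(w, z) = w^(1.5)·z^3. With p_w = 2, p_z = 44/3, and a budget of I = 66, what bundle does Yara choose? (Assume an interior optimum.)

w* = 11, z* = 3

MU_w = 1.5·√w·z^3 and MU_z = 3·w^(1.5)·z^2.
MRS = MU_w/MU_z = (0.5)·z/w.
Tangency: set MRS = p_w/p_z = 2/(44/3) = 3/22.
So (0.5)·z/w = 3/22, i.e. z = (3/11)·w.
Substitute into the budget 2·w + (44/3)·z = 66: 6·w = 66, so w* = 11.
Then z* = (3/11)·11 = 3.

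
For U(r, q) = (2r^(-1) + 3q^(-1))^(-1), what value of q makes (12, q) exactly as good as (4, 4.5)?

U depends on (r, q) only through S = 2r^(-1) + 3q^(-1), so equal utility means equal S. At (4, 4.5): S = 7/6.
With r = 12: 2·12^(-1) = 1/6, so 3q^(-1) = 7/6 − 1/6 = 1, i.e. q^(-1) = 1/3.
Hence q = 1/(1/3) = 3.
Check: U(12, 3) = 0.8571.

q = 3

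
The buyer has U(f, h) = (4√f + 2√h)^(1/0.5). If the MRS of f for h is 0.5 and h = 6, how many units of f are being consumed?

For CES with ρ = 0.5, MRS = (4/2)·√(h/f).
Setting (4/2)·√(6/f) = 0.5 gives √(6/f) = 0.25, so 6/f = 1/16 and f = 96.

f = 96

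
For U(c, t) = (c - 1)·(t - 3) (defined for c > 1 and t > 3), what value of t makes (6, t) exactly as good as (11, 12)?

t = 21

U(11, 12) = 90.
Set U(6, t) = 90 and solve.
With c = 6: (6 − 1) = 5, so (t − 3) = 90/5 = 18.
So t = 3 + 18 = 21.
Check: U(6, 21) = 90.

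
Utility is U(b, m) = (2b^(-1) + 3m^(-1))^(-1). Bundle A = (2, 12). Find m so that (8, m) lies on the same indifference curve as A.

m = 3

U depends on (b, m) only through S = 2b^(-1) + 3m^(-1), so equal utility means equal S. At (2, 12): S = 1.25.
With b = 8: 2·8^(-1) = 0.25, so 3m^(-1) = 1.25 − 0.25 = 1, i.e. m^(-1) = 1/3.
Hence m = 1/(1/3) = 3.
Check: U(8, 3) = 0.8.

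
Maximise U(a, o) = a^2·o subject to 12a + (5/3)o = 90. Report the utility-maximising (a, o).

MU_a = 2·a·o and MU_o = a^2.
MRS = MU_a/MU_o = (2/1)·o/a.
Tangency: set MRS = p_a/p_o = 12/(5/3) = 7.2.
So (2/1)·o/a = 7.2, i.e. o = 3.6·a.
Substitute into the budget 12·a + (5/3)·o = 90: 18·a = 90, so a* = 5.
Then o* = 3.6·5 = 18.

a* = 5, o* = 18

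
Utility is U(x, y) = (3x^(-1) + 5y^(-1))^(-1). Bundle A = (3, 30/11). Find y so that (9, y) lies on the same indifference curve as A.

y = 2

U depends on (x, y) only through S = 3x^(-1) + 5y^(-1), so equal utility means equal S. At (3, 30/11): S = 17/6.
With x = 9: 3·9^(-1) = 1/3, so 5y^(-1) = 17/6 − 1/3 = 2.5, i.e. y^(-1) = 0.5.
Hence y = 1/0.5 = 2.
Check: U(9, 2) = 0.3529.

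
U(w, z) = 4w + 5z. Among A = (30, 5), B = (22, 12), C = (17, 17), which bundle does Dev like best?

Evaluate utility at each bundle:
U(A) = 145.
U(B) = 148.
U(C) = 153.
Highest utility is C, so C ≻ B ≻ A.

Bundle C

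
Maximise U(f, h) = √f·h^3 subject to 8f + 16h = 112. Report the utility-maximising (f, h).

MU_f = 0.5·f^(-0.5)·h^3 and MU_h = 3·√f·h^2.
MRS = MU_f/MU_h = (1/6)·h/f.
Tangency: set MRS = p_f/p_h = 8/16 = 0.5.
So (1/6)·h/f = 0.5, i.e. h = 3·f.
Substitute into the budget 8·f + 16·h = 112: 56·f = 112, so f* = 2.
Then h* = 3·2 = 6.

f* = 2, h* = 6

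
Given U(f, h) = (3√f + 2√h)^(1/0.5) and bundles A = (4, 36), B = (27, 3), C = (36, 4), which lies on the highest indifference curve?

Evaluate utility at each bundle:
U(A) = 324.000.
U(B) = 363.000.
U(C) = 484.000.
Highest utility is C, so C ≻ B ≻ A.

Bundle C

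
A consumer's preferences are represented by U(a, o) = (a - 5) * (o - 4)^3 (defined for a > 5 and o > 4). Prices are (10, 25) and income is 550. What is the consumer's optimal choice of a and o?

MU_a = (o−4)^3, MU_o = 3·(a−5)·(o−4)^2.
MRS = (1/3)·(o−4)/(a−5).
Tangency: set MRS = p_a/p_o = 10/25 = 0.4.
So (1/3)·(o − 4)/(a − 5) = 0.4, i.e. (o − 4) = 1.2·(a − 5).
Rewrite the budget in excess-of-subsistence terms: 10·(a − 5) + 25·(o − 4) = 550 − 10·5 − 25·4 = 400.
Substituting, 40·(a − 5) = 400, so a − 5 = 10 and a* = 15.
Then o − 4 = 1.2·10 = 12, so o* = 16.

a* = 15, o* = 16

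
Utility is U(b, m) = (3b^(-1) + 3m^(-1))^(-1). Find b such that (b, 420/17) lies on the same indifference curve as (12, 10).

b = 7

U depends on (b, m) only through S = 3b^(-1) + 3m^(-1), so equal utility means equal S. At (12, 10): S = 0.55.
With m = 420/17: 3·(420/17)^(-1) = 17/140, so 3b^(-1) = 0.55 − 17/140 = 3/7, i.e. b^(-1) = 1/7.
Hence b = 1/(1/7) = 7.
Check: U(7, 420/17) = 1.8182.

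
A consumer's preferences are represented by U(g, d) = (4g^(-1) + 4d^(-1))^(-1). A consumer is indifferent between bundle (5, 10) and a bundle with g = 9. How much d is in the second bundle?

d = 90/17

U depends on (g, d) only through S = 4g^(-1) + 4d^(-1), so equal utility means equal S. At (5, 10): S = 1.2.
With g = 9: 4·9^(-1) = 4/9, so 4d^(-1) = 1.2 − 4/9 = 34/45, i.e. d^(-1) = 17/90.
Hence d = 1/(17/90) = 90/17.
Check: U(9, 90/17) = 0.8333.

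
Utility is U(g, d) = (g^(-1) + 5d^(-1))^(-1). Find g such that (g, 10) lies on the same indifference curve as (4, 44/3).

U depends on (g, d) only through S = g^(-1) + 5d^(-1), so equal utility means equal S. At (4, 44/3): S = 13/22.
With d = 10: 5·10^(-1) = 0.5, so g^(-1) = 13/22 − 0.5 = 1/11.
Hence g = 1/(1/11) = 11.
Check: U(11, 10) = 1.6923.

g = 11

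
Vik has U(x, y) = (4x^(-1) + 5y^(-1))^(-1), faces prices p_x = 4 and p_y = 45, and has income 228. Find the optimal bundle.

x* = 12, y* = 4

For CES with ρ = -1, MRS = (4/5)·(y/x)^2.
Tangency: set MRS = p_x/p_y = 4/45.
So (y/x)^2 = 1/9; taking the square root, y/x = 1/3, i.e. y = (1/3)·x.
Substitute into the budget 4·x + 45·y = 228: 19·x = 228, so x* = 12 and y* = (1/3)·12 = 4.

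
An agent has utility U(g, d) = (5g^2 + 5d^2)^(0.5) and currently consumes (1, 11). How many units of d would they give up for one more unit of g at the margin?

MRS = 1/11

For CES with ρ = 2, MRS = (d/g)^(-1).
At (1, 11): MRS = 1/11.
The indifference curve has slope −1/11 at this bundle.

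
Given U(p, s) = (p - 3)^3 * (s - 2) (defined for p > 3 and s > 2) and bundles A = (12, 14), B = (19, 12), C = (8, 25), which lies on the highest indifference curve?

Bundle B

Evaluate utility at each bundle:
U(A) = 8748.
U(B) = 40960.
U(C) = 2875.
Highest utility is B, so B ≻ A ≻ C.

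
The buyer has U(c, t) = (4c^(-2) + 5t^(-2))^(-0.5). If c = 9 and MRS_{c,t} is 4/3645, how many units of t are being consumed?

t = 1

For CES with ρ = -2, MRS = (4/5)·(t/c)^3.
Setting (4/5)·(t/9)^3 = 4/3645 gives (t/9)^3 = 1/729, so t/9 = 1/9 and t = 1.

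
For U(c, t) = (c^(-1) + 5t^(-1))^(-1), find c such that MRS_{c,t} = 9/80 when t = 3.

c = 4

For CES with ρ = -1, MRS = (1/5)·(t/c)^2.
Setting (1/5)·(3/c)^2 = 9/80 gives (3/c)^2 = 9/16, so 3/c = 0.75 and c = 4.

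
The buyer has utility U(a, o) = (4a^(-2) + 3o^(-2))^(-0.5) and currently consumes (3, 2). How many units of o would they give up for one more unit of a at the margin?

MRS = 32/81

For CES with ρ = -2, MRS = (4/3)·(o/a)^3.
At (3, 2): MRS = 32/81.
So at (3, 2) the consumer would give up 32/81 units of o for one more unit of a.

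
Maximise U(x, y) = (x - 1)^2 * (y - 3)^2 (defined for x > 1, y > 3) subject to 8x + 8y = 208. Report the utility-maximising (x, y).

MU_x = 2·(x−1)·(y−3)^2, MU_y = 2·(x−1)^2·(y−3).
MRS = (y−3)/(x−1).
Tangency: set MRS = p_x/p_y = 8/8 = 1.
So (y − 3)/(x − 1) = 1, i.e. (y − 3) = (x − 1).
Rewrite the budget in excess-of-subsistence terms: 8·(x − 1) + 8·(y − 3) = 208 − 8·1 − 8·3 = 176.
Substituting, 16·(x − 1) = 176, so x − 1 = 11 and x* = 12.
Then y − 3 = 11, so y* = 14.

x* = 12, y* = 14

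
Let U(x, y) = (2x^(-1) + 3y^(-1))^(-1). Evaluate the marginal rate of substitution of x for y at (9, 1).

For CES with ρ = -1, MRS = (2/3)·(y/x)^2.
At (9, 1): MRS = 2/243.
So at (9, 1) the consumer would give up 2/243 units of y for one more unit of x.

MRS = 2/243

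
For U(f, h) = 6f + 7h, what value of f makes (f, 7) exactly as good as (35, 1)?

f = 28

U(35, 1) = 217.
Set U(f, 7) = 217 and solve.
6f + 7·7 = 217 ⇒ 6f = 168 ⇒ f = 28.
Check: U(28, 7) = 217.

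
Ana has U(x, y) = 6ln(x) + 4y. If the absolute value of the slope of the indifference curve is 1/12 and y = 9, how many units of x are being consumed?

MU_x = 6/x, MU_y = 4.
MRS = 6/x ÷ 4.
MRS depends only on x: 1.5/x = 1/12 ⇒ x = 1.5/(1/12) = 18.

x = 18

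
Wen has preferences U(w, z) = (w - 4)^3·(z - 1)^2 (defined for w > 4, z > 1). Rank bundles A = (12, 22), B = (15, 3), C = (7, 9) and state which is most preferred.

Bundle A

Evaluate utility at each bundle:
U(A) = 225792.
U(B) = 5324.
U(C) = 1728.
Highest utility is A, so A ≻ B ≻ C.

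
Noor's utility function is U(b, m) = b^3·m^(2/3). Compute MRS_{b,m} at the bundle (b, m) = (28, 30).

MRS = 135/28

MU_b = 3·b^2·m^(2/3) and MU_m = 2/3·b^3·m^(-1/3).
MRS = MU_b/MU_m = (4.5)·m/b.
At (28, 30): MRS = 135/28.
So at (28, 30) the consumer would give up 135/28 units of m for one more unit of b.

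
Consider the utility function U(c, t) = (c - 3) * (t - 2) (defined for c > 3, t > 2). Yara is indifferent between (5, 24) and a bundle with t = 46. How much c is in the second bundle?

U(5, 24) = 44.
Set U(c, 46) = 44 and solve.
With t = 46: (46 − 2) = 44, so (c − 3) = 44/44 = 1.
So c = 3 + 1 = 4.
Check: U(4, 46) = 44.

c = 4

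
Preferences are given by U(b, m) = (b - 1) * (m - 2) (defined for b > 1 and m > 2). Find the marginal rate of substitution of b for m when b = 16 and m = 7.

MRS = 1/3

MU_b = (m−2), MU_m = (b−1).
MRS = (m−2)/(b−1).
At (16, 7): MRS = 1/3.
That is, one extra unit of b is worth 1/3 units of m at the margin.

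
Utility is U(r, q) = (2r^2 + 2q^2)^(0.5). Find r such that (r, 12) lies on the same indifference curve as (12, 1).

r = 1

U depends on (r, q) only through S = 2r^2 + 2q^2, so equal utility means equal S. At (12, 1): S = 290.
With q = 12: 2·12^2 = 288, so 2r^2 = 290 − 288 = 2, i.e. r^2 = 1.
Hence r = √1 = 1.
Check: U(1, 12) = 17.0294.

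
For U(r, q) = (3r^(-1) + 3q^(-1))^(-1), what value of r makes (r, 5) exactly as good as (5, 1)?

U depends on (r, q) only through S = 3r^(-1) + 3q^(-1), so equal utility means equal S. At (5, 1): S = 3.6.
With q = 5: 3·5^(-1) = 0.6, so 3r^(-1) = 3.6 − 0.6 = 3, i.e. r^(-1) = 1.
Hence r = 1/1 = 1.
Check: U(1, 5) = 0.2778.

r = 1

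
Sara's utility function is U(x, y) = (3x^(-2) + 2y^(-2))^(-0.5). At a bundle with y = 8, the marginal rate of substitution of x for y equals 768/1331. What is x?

x = 11

For CES with ρ = -2, MRS = (3/2)·(y/x)^3.
Setting (3/2)·(8/x)^3 = 768/1331 gives (8/x)^3 = 512/1331, so 8/x = 8/11 and x = 11.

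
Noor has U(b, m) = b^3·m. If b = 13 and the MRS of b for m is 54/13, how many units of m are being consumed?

m = 18

MU_b = 3·b^2·m and MU_m = b^3.
MRS = MU_b/MU_m = (3/1)·m/b.
Substitute b = 13: MRS = m/(13/3). Setting m/(13/3) = 54/13 gives m = (54/13)·(13/3) = 18.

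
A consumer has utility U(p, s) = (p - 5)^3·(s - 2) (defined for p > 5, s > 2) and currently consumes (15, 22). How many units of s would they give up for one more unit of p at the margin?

MRS = 6

MU_p = 3·(p−5)^2·(s−2), MU_s = (p−5)^3.
MRS = (3/1)·(s−2)/(p−5).
At (15, 22): MRS = 6.
So at (15, 22) the consumer would give up 6 units of s for one more unit of p.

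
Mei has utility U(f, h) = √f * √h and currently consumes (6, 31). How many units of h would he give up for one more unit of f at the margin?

MRS = 31/6

MU_f = 0.5·f^(-0.5)·√h and MU_h = 0.5·√f·h^(-0.5).
MRS = MU_f/MU_h = h/f.
At (6, 31): MRS = 31/6.
So at (6, 31) the consumer would give up 31/6 units of h for one more unit of f.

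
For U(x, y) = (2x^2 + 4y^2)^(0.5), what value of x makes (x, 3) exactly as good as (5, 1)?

x = 3

U depends on (x, y) only through S = 2x^2 + 4y^2, so equal utility means equal S. At (5, 1): S = 54.
With y = 3: 4·3^2 = 36, so 2x^2 = 54 − 36 = 18, i.e. x^2 = 9.
Hence x = √9 = 3.
Check: U(3, 3) = 7.3485.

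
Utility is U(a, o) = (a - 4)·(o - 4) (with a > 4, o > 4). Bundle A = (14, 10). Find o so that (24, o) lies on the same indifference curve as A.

o = 7

U(14, 10) = 60.
Set U(24, o) = 60 and solve.
With a = 24: (24 − 4) = 20, so (o − 4) = 60/20 = 3.
So o = 4 + 3 = 7.
Check: U(24, 7) = 60.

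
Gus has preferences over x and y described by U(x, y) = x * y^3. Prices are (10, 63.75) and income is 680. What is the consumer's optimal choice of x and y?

MU_x = y^3 and MU_y = 3·x·y^2.
MRS = MU_x/MU_y = (1/3)·y/x.
Tangency: set MRS = p_x/p_y = 10/63.75 = 8/51.
So (1/3)·y/x = 8/51, i.e. y = (8/17)·x.
Substitute into the budget 10·x + 63.75·y = 680: 40·x = 680, so x* = 17.
Then y* = (8/17)·17 = 8.

x* = 17, y* = 8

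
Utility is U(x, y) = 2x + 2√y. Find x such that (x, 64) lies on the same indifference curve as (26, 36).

U(26, 36) = 64.
Set U(x, 64) = 64 and solve.
With y = 64: √64 = 8, so 2x = 64 − 2·8 = 48 and x = 24.
Check: U(24, 64) = 64.

x = 24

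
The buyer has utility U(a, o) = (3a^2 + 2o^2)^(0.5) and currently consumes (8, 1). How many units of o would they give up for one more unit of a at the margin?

For CES with ρ = 2, MRS = (3/2)·(o/a)^(-1).
At (8, 1): MRS = 12.
So at (8, 1) the consumer would give up 12 units of o for one more unit of a.

MRS = 12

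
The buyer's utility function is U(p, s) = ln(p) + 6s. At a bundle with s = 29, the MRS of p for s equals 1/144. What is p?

MU_p = 1/p, MU_s = 6.
MRS = 1/p ÷ 6.
MRS depends only on p: (1/6)/p = 1/144 ⇒ p = (1/6)/(1/144) = 24.

p = 24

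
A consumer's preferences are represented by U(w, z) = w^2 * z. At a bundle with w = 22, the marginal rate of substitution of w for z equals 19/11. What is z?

MU_w = 2·w·z and MU_z = w^2.
MRS = MU_w/MU_z = (2/1)·z/w.
Substitute w = 22: MRS = z/11. Setting z/11 = 19/11 gives z = (19/11)·11 = 19.

z = 19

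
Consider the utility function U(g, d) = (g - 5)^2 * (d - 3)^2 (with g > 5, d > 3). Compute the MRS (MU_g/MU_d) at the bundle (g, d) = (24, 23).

MRS = 20/19

MU_g = 2·(g−5)·(d−3)^2, MU_d = 2·(g−5)^2·(d−3).
MRS = (d−3)/(g−5).
At (24, 23): MRS = 20/19.
The indifference curve has slope −20/19 at this bundle.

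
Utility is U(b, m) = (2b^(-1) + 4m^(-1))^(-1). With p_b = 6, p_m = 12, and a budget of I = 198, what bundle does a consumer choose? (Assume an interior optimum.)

For CES with ρ = -1, MRS = (2/4)·(m/b)^2.
Tangency: set MRS = p_b/p_m = 6/12 = 0.5.
So (m/b)^2 = 1; taking the square root, m/b = 1, i.e. m = b.
Substitute into the budget 6·b + 12·m = 198: 18·b = 198, so b* = 11 and m* = 11.

b* = 11, m* = 11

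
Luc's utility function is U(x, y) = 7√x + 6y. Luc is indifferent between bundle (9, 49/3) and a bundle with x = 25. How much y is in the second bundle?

y = 14

U(9, 49/3) = 119.
Set U(25, y) = 119 and solve.
With x = 25: √25 = 5, so 6y = 119 − 7·5 = 84 and y = 14.
Check: U(25, 14) = 119.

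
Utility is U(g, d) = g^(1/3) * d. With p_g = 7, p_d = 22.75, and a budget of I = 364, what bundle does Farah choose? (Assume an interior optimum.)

MU_g = 1/3·g^(-2/3)·d and MU_d = g^(1/3).
MRS = MU_g/MU_d = (1/3)·d/g.
Tangency: set MRS = p_g/p_d = 7/22.75 = 4/13.
So (1/3)·d/g = 4/13, i.e. d = (12/13)·g.
Substitute into the budget 7·g + 22.75·d = 364: 28·g = 364, so g* = 13.
Then d* = (12/13)·13 = 12.

g* = 13, d* = 12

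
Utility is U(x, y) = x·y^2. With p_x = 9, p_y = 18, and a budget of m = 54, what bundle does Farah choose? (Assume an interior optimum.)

MU_x = y^2 and MU_y = 2·x·y.
MRS = MU_x/MU_y = (1/2)·y/x.
Tangency: set MRS = p_x/p_y = 9/18 = 0.5.
So (1/2)·y/x = 0.5, i.e. y = x.
Substitute into the budget 9·x + 18·y = 54: 27·x = 54, so x* = 2.
Then y* = 2.

x* = 2, y* = 2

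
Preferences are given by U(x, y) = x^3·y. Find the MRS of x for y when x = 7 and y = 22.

MU_x = 3·x^2·y and MU_y = x^3.
MRS = MU_x/MU_y = (3/1)·y/x.
At (7, 22): MRS = 66/7.
So at (7, 22) the consumer would give up 66/7 units of y for one more unit of x.

MRS = 66/7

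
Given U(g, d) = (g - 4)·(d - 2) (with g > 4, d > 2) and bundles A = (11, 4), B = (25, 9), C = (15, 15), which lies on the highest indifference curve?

Bundle B

Evaluate utility at each bundle:
U(A) = 14.
U(B) = 147.
U(C) = 143.
Highest utility is B, so B ≻ C ≻ A.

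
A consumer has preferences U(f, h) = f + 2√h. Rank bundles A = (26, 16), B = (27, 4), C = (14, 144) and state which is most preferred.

Bundle C

Evaluate utility at each bundle:
U(A) = 34.000.
U(B) = 31.000.
U(C) = 38.000.
Highest utility is C, so C ≻ A ≻ B.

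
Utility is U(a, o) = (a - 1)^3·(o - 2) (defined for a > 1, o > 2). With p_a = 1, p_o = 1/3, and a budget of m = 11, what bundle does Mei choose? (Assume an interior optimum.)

a* = 8, o* = 9

MU_a = 3·(a−1)^2·(o−2), MU_o = (a−1)^3.
MRS = (3/1)·(o−2)/(a−1).
Tangency: set MRS = p_a/p_o = 1/(1/3) = 3.
So (3/1)·(o − 2)/(a − 1) = 3, i.e. (o − 2) = (a − 1).
Rewrite the budget in excess-of-subsistence terms: 1·(a − 1) + (1/3)·(o − 2) = 11 − 1·1 − (1/3)·2 = 28/3.
Substituting, (4/3)·(a − 1) = 28/3, so a − 1 = 7 and a* = 8.
Then o − 2 = 7, so o* = 9.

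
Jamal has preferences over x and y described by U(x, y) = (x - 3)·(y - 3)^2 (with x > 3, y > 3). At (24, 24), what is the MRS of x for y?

MU_x = (y−3)^2, MU_y = 2·(x−3)·(y−3).
MRS = (1/2)·(y−3)/(x−3).
At (24, 24): MRS = 0.5.
The indifference curve has slope −0.5 at this bundle.

MRS = 0.5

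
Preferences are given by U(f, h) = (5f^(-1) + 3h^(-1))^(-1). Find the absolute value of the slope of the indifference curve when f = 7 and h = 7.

MRS = 5/3

For CES with ρ = -1, MRS = (5/3)·(h/f)^2.
At (7, 7): MRS = 5/3.
The indifference curve has slope −5/3 at this bundle.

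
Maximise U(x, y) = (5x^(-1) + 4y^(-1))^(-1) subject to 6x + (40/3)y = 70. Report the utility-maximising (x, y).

x* = 5, y* = 3

For CES with ρ = -1, MRS = (5/4)·(y/x)^2.
Tangency: set MRS = p_x/p_y = 6/(40/3) = 0.45.
So (y/x)^2 = 9/25; taking the square root, y/x = 0.6, i.e. y = 0.6·x.
Substitute into the budget 6·x + (40/3)·y = 70: 14·x = 70, so x* = 5 and y* = 0.6·5 = 3.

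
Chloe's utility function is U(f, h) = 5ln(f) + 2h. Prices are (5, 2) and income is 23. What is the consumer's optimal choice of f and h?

MU_f = 5/f, MU_h = 2.
MRS = 5/f ÷ 2.
Tangency: set MRS = p_f/p_h = 5/2 = 2.5.
MRS depends only on f: 2.5/f = 2.5 ⇒ f* = 2.5/2.5 = 1.
From the budget, 2·h = 23 − 5·1 = 18, so h* = 9.

f* = 1, h* = 9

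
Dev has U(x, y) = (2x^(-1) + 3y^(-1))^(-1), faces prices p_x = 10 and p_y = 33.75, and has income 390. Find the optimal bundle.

For CES with ρ = -1, MRS = (2/3)·(y/x)^2.
Tangency: set MRS = p_x/p_y = 10/33.75 = 8/27.
So (y/x)^2 = 4/9; taking the square root, y/x = 2/3, i.e. y = (2/3)·x.
Substitute into the budget 10·x + 33.75·y = 390: 32.5·x = 390, so x* = 12 and y* = (2/3)·12 = 8.

x* = 12, y* = 8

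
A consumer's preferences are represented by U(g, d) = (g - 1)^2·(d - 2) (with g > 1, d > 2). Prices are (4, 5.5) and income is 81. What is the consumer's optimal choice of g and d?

MU_g = 2·(g−1)·(d−2), MU_d = (g−1)^2.
MRS = (2/1)·(d−2)/(g−1).
Tangency: set MRS = p_g/p_d = 4/5.5 = 8/11.
So (2/1)·(d − 2)/(g − 1) = 8/11, i.e. (d − 2) = (4/11)·(g − 1).
Rewrite the budget in excess-of-subsistence terms: 4·(g − 1) + 5.5·(d − 2) = 81 − 4·1 − 5.5·2 = 66.
Substituting, 6·(g − 1) = 66, so g − 1 = 11 and g* = 12.
Then d − 2 = (4/11)·11 = 4, so d* = 6.

g* = 12, d* = 6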